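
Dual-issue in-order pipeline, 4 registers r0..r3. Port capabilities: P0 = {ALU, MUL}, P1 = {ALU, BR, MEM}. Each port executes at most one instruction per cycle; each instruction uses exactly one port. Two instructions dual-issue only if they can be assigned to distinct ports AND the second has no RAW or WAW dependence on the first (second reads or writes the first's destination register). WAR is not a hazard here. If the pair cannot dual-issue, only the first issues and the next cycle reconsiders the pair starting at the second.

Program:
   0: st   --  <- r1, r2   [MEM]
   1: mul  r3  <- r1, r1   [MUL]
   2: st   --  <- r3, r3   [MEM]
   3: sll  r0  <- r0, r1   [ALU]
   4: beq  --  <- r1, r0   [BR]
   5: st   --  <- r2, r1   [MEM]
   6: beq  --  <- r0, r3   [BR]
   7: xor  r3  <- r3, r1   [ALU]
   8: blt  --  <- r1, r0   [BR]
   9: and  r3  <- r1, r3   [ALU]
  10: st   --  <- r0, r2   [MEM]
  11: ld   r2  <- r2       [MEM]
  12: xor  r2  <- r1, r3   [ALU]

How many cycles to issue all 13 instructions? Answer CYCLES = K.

CYCLES = 9

0. st;mul @i0/i1  | dual
1. st;sll @i2/i3  | dual
2. beq @i4  | no-port BR/MEM
3. st @i5  | no-port MEM/BR
4. beq;xor @i6/i7  | dual
5. blt;and @i8/i9  | dual
6. st @i10  | no-port MEM/MEM
7. ld @i11  | WAW r2
8. xor @i12  | tail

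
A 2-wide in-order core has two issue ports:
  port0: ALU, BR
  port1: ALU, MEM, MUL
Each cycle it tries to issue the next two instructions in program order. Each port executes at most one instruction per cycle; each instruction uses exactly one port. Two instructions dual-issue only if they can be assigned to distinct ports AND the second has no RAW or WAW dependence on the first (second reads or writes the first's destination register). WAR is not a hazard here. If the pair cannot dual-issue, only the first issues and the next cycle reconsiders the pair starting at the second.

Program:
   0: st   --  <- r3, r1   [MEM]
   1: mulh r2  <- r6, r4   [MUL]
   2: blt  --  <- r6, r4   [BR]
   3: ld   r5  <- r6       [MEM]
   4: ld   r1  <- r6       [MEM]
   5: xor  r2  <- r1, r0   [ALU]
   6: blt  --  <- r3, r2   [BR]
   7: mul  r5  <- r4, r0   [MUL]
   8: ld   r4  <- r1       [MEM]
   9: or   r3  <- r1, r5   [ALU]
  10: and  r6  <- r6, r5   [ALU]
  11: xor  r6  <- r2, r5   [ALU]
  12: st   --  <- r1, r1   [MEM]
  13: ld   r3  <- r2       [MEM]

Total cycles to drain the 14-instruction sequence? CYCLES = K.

#0 head=0: st.MEM i0 no-port MEM/MUL
#1 head=1: mulh.MUL/blt.BR i1/i2 pair
#2 head=3: ld.MEM i3 no-port MEM/MEM
#3 head=4: ld.MEM i4 RAW r1
#4 head=5: xor.ALU i5 RAW r2
#5 head=6: blt.BR/mul.MUL i6/i7 pair
#6 head=8: ld.MEM/or.ALU i8/i9 pair
#7 head=10: and.ALU i10 WAW r6
#8 head=11: xor.ALU/st.MEM i11/i12 pair
#9 head=13: ld.MEM i13 tail

CYCLES = 10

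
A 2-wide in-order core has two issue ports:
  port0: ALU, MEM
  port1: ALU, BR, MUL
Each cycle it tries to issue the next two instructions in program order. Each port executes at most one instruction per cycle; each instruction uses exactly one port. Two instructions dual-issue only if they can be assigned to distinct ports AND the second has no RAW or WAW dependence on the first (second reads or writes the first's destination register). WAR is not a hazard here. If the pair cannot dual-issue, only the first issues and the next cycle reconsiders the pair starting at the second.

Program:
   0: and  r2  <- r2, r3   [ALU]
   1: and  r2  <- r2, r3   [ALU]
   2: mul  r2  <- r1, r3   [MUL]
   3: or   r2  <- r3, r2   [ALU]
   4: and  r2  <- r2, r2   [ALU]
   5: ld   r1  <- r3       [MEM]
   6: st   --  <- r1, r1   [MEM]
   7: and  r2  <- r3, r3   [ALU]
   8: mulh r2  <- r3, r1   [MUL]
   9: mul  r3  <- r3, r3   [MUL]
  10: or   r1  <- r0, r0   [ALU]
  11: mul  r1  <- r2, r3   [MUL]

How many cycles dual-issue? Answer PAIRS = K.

PAIRS = 3

#0 head=0: and i0 RAW+WAW r2
#1 head=1: and i1 WAW r2
#2 head=2: mul i2 RAW+WAW r2
#3 head=3: or i3 RAW+WAW r2
#4 head=4: and+ld i4&i5 dual
#5 head=6: st+and i6&i7 dual
#6 head=8: mulh i8 no-port MUL/MUL
#7 head=9: mul+or i9&i10 dual
#8 head=11: mul i11 tail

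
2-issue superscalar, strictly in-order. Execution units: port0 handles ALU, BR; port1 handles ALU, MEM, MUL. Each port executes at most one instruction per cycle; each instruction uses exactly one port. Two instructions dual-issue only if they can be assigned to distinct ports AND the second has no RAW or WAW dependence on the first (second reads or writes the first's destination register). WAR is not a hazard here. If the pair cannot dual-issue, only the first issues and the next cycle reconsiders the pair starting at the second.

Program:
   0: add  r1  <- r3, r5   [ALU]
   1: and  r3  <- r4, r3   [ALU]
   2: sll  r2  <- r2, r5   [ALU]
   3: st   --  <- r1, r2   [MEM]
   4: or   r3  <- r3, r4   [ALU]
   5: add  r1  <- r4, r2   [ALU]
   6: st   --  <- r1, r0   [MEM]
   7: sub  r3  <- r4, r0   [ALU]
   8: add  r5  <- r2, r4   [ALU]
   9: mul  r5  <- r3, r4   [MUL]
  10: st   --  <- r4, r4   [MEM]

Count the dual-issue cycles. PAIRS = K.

c0: i0,i1 add.ALU;and.ALU  2-wide
c1: i2 sll.ALU  RAW r2
c2: i3,i4 st.MEM;or.ALU  2-wide
c3: i5 add.ALU  RAW r1
c4: i6,i7 st.MEM;sub.ALU  2-wide
c5: i8 add.ALU  WAW r5
c6: i9 mul.MUL  no-port MUL/MEM
c7: i10 st.MEM  tail

PAIRS = 3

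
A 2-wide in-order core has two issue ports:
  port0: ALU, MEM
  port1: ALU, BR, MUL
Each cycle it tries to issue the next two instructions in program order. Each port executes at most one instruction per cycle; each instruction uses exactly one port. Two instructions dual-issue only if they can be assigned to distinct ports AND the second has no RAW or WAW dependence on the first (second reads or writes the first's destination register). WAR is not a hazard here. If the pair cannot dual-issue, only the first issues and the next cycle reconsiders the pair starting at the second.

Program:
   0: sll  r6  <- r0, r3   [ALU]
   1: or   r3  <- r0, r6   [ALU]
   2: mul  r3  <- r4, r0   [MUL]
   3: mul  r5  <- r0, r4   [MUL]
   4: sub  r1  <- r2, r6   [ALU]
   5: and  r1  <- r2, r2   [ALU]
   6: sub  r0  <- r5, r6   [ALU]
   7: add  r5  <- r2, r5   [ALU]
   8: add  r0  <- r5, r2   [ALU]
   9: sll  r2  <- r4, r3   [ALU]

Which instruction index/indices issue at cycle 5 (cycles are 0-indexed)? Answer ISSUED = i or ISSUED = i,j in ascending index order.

ISSUED = 7

0. sll @i0  | RAW r6
1. or @i1  | WAW r3
2. mul @i2  | no-port MUL/MUL
3. mul;sub @i3+i4  | 2-wide
4. and;sub @i5+i6  | 2-wide
5. add @i7  | RAW r5
6. add;sll @i8+i9  | 2-wide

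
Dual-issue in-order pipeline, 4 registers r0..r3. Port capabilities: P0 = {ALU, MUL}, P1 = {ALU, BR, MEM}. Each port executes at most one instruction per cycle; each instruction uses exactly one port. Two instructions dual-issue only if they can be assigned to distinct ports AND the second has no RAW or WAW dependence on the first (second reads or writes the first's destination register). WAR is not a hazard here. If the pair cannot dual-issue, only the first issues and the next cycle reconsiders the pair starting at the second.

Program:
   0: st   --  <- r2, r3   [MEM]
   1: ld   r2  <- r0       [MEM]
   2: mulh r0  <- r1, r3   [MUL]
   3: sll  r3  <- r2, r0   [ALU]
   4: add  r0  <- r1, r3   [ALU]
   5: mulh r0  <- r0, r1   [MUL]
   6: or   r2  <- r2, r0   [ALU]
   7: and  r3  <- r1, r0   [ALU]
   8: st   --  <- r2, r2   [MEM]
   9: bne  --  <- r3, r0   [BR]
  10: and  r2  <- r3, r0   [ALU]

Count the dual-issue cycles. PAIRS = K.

PAIRS = 3

c0: i0 st  no-port MEM/MEM
c1: i1/i2 ld+mulh  pair
c2: i3 sll  RAW r3
c3: i4 add  RAW+WAW r0
c4: i5 mulh  RAW r0
c5: i6/i7 or+and  pair
c6: i8 st  no-port MEM/BR
c7: i9/i10 bne+and  pair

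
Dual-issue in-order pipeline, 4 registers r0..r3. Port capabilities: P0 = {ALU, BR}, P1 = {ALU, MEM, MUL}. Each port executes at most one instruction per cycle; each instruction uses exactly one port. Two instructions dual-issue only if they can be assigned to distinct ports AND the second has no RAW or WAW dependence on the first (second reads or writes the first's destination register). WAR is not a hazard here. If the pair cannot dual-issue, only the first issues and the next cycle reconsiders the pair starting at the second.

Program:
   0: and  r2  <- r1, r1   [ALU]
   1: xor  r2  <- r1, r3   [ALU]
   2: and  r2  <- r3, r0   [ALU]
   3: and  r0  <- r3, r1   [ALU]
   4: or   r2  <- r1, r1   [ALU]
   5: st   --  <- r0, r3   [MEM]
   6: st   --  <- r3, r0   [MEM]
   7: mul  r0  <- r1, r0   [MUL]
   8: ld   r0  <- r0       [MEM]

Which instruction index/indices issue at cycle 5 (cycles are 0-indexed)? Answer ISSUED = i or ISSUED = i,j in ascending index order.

t=0 i0:and ; WAW r2
t=1 i1:xor ; WAW r2
t=2 i2/i3:and+and ; 2-wide
t=3 i4/i5:or+st ; 2-wide
t=4 i6:st ; no-port MEM/MUL
t=5 i7:mul ; no-port MUL/MEM
t=6 i8:ld ; tail

ISSUED = 7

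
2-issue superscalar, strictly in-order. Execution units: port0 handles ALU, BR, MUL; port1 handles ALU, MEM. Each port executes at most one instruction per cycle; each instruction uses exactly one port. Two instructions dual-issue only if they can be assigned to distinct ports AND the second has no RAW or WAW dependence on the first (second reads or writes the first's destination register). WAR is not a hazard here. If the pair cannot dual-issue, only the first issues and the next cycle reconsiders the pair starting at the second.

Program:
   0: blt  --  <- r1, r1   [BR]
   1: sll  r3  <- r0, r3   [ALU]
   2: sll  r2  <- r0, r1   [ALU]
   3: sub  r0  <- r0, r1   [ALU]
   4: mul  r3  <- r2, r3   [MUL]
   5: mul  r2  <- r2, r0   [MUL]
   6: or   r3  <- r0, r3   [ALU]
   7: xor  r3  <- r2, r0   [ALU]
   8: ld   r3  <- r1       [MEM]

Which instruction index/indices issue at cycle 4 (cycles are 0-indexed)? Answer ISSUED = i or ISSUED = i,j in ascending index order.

0. blt/sll @i0,i1  | 2-wide
1. sll/sub @i2,i3  | 2-wide
2. mul @i4  | no-port MUL/MUL
3. mul/or @i5,i6  | 2-wide
4. xor @i7  | WAW r3
5. ld @i8  | tail

ISSUED = 7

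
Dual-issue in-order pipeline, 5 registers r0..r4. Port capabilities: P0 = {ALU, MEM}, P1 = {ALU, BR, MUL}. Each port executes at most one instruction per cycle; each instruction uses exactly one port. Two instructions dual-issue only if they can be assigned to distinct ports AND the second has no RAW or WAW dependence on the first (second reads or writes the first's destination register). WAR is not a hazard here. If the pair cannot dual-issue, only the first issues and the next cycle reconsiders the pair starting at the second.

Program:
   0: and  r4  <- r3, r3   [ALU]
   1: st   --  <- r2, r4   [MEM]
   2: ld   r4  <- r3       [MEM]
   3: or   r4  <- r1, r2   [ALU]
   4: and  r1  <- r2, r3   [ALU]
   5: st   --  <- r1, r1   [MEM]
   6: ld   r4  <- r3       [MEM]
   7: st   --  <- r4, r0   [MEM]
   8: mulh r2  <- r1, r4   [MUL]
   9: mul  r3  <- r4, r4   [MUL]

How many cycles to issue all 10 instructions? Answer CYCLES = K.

CYCLES = 8

0. and @i0  | RAW r4
1. st @i1  | no-port MEM/MEM
2. ld @i2  | WAW r4
3. or;and @i3/i4  | pair
4. st @i5  | no-port MEM/MEM
5. ld @i6  | no-port MEM/MEM
6. st;mulh @i7/i8  | pair
7. mul @i9  | tail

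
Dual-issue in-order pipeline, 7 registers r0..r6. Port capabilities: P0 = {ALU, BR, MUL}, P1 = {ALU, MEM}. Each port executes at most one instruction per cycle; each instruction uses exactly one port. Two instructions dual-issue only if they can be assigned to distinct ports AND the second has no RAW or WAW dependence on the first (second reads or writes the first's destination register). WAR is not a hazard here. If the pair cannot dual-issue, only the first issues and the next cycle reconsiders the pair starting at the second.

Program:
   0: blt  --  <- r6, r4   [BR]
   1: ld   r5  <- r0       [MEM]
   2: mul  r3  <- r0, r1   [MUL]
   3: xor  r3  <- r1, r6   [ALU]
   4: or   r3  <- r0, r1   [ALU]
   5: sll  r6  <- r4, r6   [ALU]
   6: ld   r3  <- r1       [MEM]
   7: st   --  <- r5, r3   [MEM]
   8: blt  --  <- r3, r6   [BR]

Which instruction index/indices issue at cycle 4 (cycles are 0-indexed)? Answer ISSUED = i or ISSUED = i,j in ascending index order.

ISSUED = 6

[0] i0+i1  blt;ld  -- 2-wide
[1] i2  mul  -- WAW r3
[2] i3  xor  -- WAW r3
[3] i4+i5  or;sll  -- 2-wide
[4] i6  ld  -- no-port MEM/MEM
[5] i7+i8  st;blt  -- 2-wide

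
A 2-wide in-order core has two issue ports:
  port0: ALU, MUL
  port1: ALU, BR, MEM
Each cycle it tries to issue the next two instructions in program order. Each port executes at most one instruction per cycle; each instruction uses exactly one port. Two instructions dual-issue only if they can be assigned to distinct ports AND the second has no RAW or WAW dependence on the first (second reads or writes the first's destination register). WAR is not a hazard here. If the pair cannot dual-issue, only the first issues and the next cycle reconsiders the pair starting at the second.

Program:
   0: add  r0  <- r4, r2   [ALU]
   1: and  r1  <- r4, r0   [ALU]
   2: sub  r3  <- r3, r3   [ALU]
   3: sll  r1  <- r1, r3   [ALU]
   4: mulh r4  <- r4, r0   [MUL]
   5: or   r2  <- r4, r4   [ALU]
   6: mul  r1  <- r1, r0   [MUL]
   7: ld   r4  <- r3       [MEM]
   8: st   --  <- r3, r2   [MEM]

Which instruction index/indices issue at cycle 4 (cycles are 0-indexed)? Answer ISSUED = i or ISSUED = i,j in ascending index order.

#0 head=0: add.ALU i0 RAW r0
#1 head=1: and.ALU sub.ALU i1+i2 2-wide
#2 head=3: sll.ALU mulh.MUL i3+i4 2-wide
#3 head=5: or.ALU mul.MUL i5+i6 2-wide
#4 head=7: ld.MEM i7 no-port MEM/MEM
#5 head=8: st.MEM i8 tail

ISSUED = 7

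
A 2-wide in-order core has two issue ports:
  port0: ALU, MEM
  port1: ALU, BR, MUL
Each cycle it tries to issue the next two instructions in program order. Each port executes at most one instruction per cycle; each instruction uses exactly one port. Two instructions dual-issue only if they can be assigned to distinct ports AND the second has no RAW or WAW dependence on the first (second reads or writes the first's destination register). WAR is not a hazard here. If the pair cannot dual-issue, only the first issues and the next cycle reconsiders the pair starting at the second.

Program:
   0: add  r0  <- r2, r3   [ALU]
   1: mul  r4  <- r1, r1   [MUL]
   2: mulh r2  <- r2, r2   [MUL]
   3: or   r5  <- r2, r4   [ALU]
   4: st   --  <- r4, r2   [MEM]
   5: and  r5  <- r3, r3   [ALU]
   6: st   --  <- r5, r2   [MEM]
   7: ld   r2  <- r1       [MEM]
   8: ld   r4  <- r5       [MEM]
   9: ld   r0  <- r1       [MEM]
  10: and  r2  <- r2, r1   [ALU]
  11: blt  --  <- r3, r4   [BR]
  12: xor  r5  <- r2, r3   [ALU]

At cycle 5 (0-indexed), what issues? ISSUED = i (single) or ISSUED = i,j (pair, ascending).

ISSUED = 7

[0] i0+i1  add.ALU;mul.MUL  -- 2-wide
[1] i2  mulh.MUL  -- RAW r2
[2] i3+i4  or.ALU;st.MEM  -- 2-wide
[3] i5  and.ALU  -- RAW r5
[4] i6  st.MEM  -- no-port MEM/MEM
[5] i7  ld.MEM  -- no-port MEM/MEM
[6] i8  ld.MEM  -- no-port MEM/MEM
[7] i9+i10  ld.MEM;and.ALU  -- 2-wide
[8] i11+i12  blt.BR;xor.ALU  -- 2-wide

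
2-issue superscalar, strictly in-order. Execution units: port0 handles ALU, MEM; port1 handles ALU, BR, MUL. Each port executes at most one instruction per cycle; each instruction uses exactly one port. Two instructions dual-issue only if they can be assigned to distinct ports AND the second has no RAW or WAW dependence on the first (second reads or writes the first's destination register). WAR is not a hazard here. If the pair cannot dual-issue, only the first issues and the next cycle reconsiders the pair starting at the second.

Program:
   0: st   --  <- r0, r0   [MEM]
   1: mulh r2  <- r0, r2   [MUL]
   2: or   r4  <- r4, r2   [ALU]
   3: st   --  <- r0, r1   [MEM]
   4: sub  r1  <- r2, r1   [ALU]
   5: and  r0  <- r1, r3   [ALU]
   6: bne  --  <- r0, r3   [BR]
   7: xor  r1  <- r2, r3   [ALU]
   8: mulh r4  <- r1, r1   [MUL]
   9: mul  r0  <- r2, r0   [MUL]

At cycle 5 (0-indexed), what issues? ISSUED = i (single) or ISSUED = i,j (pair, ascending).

ISSUED = 8

#0 head=0: st;mulh i0&i1 dual
#1 head=2: or;st i2&i3 dual
#2 head=4: sub i4 RAW r1
#3 head=5: and i5 RAW r0
#4 head=6: bne;xor i6&i7 dual
#5 head=8: mulh i8 no-port MUL/MUL
#6 head=9: mul i9 tail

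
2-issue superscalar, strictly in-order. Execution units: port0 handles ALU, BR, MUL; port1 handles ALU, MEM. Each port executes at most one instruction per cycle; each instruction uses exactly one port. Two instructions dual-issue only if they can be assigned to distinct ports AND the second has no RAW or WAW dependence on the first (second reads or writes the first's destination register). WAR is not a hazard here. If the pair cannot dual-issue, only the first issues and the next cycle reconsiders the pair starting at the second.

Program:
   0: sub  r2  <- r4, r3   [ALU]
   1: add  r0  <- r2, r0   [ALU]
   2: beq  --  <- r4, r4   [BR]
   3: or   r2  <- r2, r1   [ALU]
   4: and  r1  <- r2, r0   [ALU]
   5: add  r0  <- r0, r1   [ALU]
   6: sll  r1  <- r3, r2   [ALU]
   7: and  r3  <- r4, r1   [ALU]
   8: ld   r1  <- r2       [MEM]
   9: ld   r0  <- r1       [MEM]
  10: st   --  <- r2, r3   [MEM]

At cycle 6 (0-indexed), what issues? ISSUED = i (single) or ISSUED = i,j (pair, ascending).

t=0 i0:sub ; RAW r2
t=1 i1&i2:add;beq ; 2-wide
t=2 i3:or ; RAW r2
t=3 i4:and ; RAW r1
t=4 i5&i6:add;sll ; 2-wide
t=5 i7&i8:and;ld ; 2-wide
t=6 i9:ld ; no-port MEM/MEM
t=7 i10:st ; tail

ISSUED = 9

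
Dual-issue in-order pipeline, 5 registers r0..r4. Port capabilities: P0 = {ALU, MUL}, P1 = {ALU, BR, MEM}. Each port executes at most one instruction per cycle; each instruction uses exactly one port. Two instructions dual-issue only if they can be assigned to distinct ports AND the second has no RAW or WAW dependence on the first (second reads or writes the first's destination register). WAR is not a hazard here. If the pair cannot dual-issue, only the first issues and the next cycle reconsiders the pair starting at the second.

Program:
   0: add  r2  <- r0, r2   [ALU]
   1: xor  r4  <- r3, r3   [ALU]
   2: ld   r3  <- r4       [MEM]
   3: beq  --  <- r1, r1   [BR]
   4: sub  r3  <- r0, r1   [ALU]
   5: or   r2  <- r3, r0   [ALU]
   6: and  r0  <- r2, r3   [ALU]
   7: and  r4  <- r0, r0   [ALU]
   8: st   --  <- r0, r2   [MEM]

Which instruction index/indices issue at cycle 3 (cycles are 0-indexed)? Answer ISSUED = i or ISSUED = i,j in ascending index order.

ISSUED = 5

0. add/xor @i0,i1  | pair
1. ld @i2  | no-port MEM/BR
2. beq/sub @i3,i4  | pair
3. or @i5  | RAW r2
4. and @i6  | RAW r0
5. and/st @i7,i8  | pair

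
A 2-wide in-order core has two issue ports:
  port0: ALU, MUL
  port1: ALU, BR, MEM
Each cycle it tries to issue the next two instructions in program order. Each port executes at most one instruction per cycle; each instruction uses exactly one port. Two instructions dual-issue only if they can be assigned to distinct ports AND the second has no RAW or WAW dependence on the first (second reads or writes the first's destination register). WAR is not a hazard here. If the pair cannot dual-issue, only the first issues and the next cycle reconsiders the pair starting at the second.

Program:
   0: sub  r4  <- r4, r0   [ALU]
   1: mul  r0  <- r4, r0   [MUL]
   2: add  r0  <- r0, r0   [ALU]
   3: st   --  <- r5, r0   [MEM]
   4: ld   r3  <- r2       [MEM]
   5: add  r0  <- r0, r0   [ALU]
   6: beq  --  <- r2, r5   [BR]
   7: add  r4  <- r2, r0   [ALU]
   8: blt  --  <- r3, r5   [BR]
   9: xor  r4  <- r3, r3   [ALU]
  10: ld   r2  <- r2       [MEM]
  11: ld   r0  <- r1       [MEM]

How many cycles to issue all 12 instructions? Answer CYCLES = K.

  cy0 -> i0 (sub.ALU) RAW r4
  cy1 -> i1 (mul.MUL) RAW+WAW r0
  cy2 -> i2 (add.ALU) RAW r0
  cy3 -> i3 (st.MEM) no-port MEM/MEM
  cy4 -> i4/i5 (ld.MEM+add.ALU) 2-wide
  cy5 -> i6/i7 (beq.BR+add.ALU) 2-wide
  cy6 -> i8/i9 (blt.BR+xor.ALU) 2-wide
  cy7 -> i10 (ld.MEM) no-port MEM/MEM
  cy8 -> i11 (ld.MEM) tail

CYCLES = 9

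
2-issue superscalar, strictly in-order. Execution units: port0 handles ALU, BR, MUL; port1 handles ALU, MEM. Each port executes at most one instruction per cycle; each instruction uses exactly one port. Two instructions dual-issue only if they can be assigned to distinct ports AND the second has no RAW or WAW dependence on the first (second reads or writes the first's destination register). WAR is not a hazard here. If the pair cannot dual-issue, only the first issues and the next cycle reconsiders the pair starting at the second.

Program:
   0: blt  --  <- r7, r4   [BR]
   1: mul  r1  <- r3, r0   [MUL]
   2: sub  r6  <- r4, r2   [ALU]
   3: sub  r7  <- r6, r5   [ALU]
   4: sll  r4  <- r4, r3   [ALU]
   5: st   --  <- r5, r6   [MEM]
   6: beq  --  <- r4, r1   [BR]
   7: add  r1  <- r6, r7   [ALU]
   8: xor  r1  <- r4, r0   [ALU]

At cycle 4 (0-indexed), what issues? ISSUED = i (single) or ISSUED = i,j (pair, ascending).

#0 head=0: blt i0 no-port BR/MUL
#1 head=1: mul;sub i1&i2 dual
#2 head=3: sub;sll i3&i4 dual
#3 head=5: st;beq i5&i6 dual
#4 head=7: add i7 WAW r1
#5 head=8: xor i8 tail

ISSUED = 7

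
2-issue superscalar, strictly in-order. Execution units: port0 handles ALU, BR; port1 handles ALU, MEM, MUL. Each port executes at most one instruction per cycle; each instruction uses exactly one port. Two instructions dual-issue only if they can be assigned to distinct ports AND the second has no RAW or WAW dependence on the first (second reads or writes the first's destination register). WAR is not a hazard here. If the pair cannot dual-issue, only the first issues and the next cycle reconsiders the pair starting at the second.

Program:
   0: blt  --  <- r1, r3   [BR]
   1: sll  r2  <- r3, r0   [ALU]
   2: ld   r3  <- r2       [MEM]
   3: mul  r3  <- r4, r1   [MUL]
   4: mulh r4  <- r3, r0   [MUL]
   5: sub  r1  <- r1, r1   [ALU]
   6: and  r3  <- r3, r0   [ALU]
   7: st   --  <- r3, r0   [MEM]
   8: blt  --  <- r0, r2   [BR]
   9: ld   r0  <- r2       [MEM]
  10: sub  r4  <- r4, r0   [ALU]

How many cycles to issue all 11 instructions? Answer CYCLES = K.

#0 head=0: blt.BR/sll.ALU i0+i1 pair
#1 head=2: ld.MEM i2 no-port MEM/MUL
#2 head=3: mul.MUL i3 no-port MUL/MUL
#3 head=4: mulh.MUL/sub.ALU i4+i5 pair
#4 head=6: and.ALU i6 RAW r3
#5 head=7: st.MEM/blt.BR i7+i8 pair
#6 head=9: ld.MEM i9 RAW r0
#7 head=10: sub.ALU i10 tail

CYCLES = 8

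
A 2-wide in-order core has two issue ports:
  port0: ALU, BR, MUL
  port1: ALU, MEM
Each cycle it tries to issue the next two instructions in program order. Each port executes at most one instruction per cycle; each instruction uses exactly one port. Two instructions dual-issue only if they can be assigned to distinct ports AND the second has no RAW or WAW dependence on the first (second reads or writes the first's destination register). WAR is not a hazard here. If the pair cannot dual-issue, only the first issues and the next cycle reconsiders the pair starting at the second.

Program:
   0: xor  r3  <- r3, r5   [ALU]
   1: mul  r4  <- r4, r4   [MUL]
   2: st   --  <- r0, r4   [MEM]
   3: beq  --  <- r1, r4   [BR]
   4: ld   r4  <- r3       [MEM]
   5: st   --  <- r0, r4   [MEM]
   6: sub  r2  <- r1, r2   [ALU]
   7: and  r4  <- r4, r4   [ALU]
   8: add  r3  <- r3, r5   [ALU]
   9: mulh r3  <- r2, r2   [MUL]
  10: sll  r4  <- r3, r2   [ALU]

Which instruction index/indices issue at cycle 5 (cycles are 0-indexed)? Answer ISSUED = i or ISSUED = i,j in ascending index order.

c0: i0/i1 xor+mul  2-wide
c1: i2/i3 st+beq  2-wide
c2: i4 ld  no-port MEM/MEM
c3: i5/i6 st+sub  2-wide
c4: i7/i8 and+add  2-wide
c5: i9 mulh  RAW r3
c6: i10 sll  tail

ISSUED = 9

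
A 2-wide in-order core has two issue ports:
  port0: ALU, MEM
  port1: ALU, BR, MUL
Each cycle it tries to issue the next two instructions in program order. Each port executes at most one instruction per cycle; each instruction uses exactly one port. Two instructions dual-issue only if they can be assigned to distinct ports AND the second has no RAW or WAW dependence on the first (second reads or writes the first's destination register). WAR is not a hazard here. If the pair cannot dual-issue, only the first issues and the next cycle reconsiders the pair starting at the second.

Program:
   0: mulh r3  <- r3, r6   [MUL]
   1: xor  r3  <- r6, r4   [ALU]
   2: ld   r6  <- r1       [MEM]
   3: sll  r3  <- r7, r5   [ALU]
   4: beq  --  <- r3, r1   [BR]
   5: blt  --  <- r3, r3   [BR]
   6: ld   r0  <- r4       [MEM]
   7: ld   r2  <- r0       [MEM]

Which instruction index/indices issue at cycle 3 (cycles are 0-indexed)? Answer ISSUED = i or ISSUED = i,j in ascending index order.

ISSUED = 4

  cy0 -> i0 (mulh) WAW r3
  cy1 -> i1/i2 (xor/ld) pair
  cy2 -> i3 (sll) RAW r3
  cy3 -> i4 (beq) no-port BR/BR
  cy4 -> i5/i6 (blt/ld) pair
  cy5 -> i7 (ld) tail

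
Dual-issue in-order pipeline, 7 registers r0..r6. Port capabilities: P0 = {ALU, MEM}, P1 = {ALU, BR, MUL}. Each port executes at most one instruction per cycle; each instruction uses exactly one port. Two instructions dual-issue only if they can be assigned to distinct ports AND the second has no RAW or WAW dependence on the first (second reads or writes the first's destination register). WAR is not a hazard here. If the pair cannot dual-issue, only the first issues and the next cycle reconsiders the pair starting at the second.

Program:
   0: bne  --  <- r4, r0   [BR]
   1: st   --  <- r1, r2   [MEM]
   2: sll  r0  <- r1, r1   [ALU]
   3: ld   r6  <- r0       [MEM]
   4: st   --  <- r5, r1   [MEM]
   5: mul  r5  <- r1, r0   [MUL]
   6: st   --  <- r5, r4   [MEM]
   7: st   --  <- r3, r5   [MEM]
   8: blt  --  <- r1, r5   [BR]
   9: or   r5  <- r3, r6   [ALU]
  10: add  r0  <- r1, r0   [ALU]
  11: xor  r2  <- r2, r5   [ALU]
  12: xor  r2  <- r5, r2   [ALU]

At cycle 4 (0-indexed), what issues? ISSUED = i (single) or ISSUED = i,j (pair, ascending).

ISSUED = 6

[0] i0+i1  bne+st  -- 2-wide
[1] i2  sll  -- RAW r0
[2] i3  ld  -- no-port MEM/MEM
[3] i4+i5  st+mul  -- 2-wide
[4] i6  st  -- no-port MEM/MEM
[5] i7+i8  st+blt  -- 2-wide
[6] i9+i10  or+add  -- 2-wide
[7] i11  xor  -- RAW+WAW r2
[8] i12  xor  -- tail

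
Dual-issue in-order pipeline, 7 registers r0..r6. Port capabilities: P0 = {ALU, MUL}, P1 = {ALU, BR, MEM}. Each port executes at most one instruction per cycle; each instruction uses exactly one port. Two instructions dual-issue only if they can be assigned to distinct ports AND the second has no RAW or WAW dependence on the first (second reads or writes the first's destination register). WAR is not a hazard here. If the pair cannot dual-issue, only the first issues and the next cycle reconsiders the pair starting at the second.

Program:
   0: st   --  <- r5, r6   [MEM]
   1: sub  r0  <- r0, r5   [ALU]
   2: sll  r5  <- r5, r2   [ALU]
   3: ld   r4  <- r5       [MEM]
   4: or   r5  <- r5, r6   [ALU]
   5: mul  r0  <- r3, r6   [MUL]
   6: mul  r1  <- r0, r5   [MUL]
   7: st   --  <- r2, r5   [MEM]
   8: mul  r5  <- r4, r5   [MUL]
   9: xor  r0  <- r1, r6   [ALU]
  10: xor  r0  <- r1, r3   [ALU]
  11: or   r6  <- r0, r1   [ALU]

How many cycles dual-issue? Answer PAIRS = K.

PAIRS = 4

0. st.MEM+sub.ALU @i0,i1  | pair
1. sll.ALU @i2  | RAW r5
2. ld.MEM+or.ALU @i3,i4  | pair
3. mul.MUL @i5  | no-port MUL/MUL
4. mul.MUL+st.MEM @i6,i7  | pair
5. mul.MUL+xor.ALU @i8,i9  | pair
6. xor.ALU @i10  | RAW r0
7. or.ALU @i11  | tail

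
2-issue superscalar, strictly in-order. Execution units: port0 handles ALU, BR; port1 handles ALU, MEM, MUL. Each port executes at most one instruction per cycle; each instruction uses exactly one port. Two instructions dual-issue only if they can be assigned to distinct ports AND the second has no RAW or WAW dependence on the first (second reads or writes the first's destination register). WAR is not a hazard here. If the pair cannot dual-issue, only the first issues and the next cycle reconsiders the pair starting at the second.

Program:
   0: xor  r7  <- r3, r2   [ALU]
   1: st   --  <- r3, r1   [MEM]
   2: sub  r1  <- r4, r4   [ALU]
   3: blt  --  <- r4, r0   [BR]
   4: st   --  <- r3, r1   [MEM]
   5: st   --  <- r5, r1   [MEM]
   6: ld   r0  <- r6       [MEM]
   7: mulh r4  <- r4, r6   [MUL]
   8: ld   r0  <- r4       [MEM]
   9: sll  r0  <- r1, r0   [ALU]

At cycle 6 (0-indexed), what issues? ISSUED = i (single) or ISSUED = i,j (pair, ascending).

ISSUED = 8

[0] i0+i1  xor/st  -- pair
[1] i2+i3  sub/blt  -- pair
[2] i4  st  -- no-port MEM/MEM
[3] i5  st  -- no-port MEM/MEM
[4] i6  ld  -- no-port MEM/MUL
[5] i7  mulh  -- no-port MUL/MEM
[6] i8  ld  -- RAW+WAW r0
[7] i9  sll  -- tail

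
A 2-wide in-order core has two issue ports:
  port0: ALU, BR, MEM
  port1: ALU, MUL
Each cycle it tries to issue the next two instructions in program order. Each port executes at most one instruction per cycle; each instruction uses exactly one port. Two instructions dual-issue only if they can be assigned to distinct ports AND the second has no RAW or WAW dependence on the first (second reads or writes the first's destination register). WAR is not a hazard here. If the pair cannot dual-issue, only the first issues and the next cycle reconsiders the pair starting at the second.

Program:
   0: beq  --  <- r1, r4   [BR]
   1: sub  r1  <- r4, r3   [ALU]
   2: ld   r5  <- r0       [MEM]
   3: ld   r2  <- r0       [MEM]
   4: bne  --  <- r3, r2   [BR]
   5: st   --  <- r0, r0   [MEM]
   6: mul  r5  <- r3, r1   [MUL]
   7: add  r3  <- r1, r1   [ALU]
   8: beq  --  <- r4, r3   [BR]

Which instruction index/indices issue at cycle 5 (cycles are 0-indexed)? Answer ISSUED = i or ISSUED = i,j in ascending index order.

0. beq.BR sub.ALU @i0+i1  | dual
1. ld.MEM @i2  | no-port MEM/MEM
2. ld.MEM @i3  | no-port MEM/BR
3. bne.BR @i4  | no-port BR/MEM
4. st.MEM mul.MUL @i5+i6  | dual
5. add.ALU @i7  | RAW r3
6. beq.BR @i8  | tail

ISSUED = 7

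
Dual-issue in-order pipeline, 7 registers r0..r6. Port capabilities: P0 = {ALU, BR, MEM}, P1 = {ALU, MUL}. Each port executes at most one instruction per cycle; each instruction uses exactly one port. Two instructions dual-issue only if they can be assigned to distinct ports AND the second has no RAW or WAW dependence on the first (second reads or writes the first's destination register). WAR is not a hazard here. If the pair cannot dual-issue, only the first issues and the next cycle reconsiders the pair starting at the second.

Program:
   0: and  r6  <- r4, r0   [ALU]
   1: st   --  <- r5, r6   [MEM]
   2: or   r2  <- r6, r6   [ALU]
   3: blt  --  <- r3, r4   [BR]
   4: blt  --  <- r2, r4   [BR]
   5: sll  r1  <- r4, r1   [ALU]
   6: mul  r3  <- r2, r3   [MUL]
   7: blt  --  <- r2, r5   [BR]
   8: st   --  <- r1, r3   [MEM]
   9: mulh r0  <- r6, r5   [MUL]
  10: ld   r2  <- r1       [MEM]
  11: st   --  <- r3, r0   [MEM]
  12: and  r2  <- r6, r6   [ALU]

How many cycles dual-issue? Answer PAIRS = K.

0. and.ALU @i0  | RAW r6
1. st.MEM or.ALU @i1&i2  | 2-wide
2. blt.BR @i3  | no-port BR/BR
3. blt.BR sll.ALU @i4&i5  | 2-wide
4. mul.MUL blt.BR @i6&i7  | 2-wide
5. st.MEM mulh.MUL @i8&i9  | 2-wide
6. ld.MEM @i10  | no-port MEM/MEM
7. st.MEM and.ALU @i11&i12  | 2-wide

PAIRS = 5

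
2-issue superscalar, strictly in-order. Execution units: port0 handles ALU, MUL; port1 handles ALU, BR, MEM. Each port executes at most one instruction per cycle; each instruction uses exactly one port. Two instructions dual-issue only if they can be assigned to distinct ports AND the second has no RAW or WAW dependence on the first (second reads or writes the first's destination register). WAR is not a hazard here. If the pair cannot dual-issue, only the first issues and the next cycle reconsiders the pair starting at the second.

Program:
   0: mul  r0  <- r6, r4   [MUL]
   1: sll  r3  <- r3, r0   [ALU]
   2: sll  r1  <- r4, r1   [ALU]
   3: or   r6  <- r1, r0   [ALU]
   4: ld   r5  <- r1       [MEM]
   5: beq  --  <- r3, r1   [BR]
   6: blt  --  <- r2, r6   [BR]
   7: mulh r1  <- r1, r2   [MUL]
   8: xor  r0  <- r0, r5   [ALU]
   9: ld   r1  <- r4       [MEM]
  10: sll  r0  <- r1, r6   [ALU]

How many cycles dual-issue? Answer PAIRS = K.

PAIRS = 4

[0] i0  mul  -- RAW r0
[1] i1+i2  sll+sll  -- dual
[2] i3+i4  or+ld  -- dual
[3] i5  beq  -- no-port BR/BR
[4] i6+i7  blt+mulh  -- dual
[5] i8+i9  xor+ld  -- dual
[6] i10  sll  -- tail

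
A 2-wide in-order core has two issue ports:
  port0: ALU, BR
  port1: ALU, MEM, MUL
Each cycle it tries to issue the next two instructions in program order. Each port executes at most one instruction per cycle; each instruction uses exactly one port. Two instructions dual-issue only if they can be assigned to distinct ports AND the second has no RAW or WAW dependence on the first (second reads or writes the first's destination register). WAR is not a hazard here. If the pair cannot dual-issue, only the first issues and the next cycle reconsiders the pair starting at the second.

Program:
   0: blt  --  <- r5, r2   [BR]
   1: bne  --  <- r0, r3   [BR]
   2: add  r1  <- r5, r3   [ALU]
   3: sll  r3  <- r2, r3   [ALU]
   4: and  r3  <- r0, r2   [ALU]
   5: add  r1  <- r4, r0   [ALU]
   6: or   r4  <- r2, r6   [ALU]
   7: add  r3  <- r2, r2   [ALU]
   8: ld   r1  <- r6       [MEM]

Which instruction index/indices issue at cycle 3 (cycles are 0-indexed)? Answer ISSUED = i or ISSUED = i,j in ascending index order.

ISSUED = 4,5

0. blt.BR @i0  | no-port BR/BR
1. bne.BR;add.ALU @i1,i2  | pair
2. sll.ALU @i3  | WAW r3
3. and.ALU;add.ALU @i4,i5  | pair
4. or.ALU;add.ALU @i6,i7  | pair
5. ld.MEM @i8  | tail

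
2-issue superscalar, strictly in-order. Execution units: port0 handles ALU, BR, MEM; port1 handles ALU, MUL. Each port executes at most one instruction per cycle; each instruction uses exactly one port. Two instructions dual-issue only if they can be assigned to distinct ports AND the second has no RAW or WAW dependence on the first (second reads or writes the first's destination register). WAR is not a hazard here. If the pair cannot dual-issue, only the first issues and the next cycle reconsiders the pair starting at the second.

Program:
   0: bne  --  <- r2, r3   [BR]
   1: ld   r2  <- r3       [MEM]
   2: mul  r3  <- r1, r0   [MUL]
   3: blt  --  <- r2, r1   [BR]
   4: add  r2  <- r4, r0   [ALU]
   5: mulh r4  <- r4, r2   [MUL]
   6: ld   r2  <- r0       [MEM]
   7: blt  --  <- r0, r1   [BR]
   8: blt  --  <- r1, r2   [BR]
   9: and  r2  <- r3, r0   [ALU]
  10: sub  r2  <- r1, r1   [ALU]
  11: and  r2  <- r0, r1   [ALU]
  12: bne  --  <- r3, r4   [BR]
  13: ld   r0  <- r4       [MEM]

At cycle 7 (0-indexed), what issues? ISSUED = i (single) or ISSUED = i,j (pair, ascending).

ISSUED = 11,12

#0 head=0: bne i0 no-port BR/MEM
#1 head=1: ld;mul i1&i2 pair
#2 head=3: blt;add i3&i4 pair
#3 head=5: mulh;ld i5&i6 pair
#4 head=7: blt i7 no-port BR/BR
#5 head=8: blt;and i8&i9 pair
#6 head=10: sub i10 WAW r2
#7 head=11: and;bne i11&i12 pair
#8 head=13: ld i13 tail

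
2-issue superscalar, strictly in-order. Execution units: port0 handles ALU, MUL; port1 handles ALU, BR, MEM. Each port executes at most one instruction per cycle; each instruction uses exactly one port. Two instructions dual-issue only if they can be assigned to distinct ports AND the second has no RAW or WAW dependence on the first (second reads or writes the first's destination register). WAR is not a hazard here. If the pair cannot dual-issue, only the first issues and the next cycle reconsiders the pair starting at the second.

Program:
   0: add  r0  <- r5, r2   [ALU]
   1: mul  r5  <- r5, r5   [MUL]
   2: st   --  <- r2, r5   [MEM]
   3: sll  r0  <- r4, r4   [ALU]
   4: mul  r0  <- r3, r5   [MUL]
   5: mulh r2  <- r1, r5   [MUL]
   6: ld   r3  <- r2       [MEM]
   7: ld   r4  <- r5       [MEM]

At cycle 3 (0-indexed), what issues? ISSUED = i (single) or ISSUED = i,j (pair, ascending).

ISSUED = 5

t=0 i0,i1:add.ALU+mul.MUL ; pair
t=1 i2,i3:st.MEM+sll.ALU ; pair
t=2 i4:mul.MUL ; no-port MUL/MUL
t=3 i5:mulh.MUL ; RAW r2
t=4 i6:ld.MEM ; no-port MEM/MEM
t=5 i7:ld.MEM ; tail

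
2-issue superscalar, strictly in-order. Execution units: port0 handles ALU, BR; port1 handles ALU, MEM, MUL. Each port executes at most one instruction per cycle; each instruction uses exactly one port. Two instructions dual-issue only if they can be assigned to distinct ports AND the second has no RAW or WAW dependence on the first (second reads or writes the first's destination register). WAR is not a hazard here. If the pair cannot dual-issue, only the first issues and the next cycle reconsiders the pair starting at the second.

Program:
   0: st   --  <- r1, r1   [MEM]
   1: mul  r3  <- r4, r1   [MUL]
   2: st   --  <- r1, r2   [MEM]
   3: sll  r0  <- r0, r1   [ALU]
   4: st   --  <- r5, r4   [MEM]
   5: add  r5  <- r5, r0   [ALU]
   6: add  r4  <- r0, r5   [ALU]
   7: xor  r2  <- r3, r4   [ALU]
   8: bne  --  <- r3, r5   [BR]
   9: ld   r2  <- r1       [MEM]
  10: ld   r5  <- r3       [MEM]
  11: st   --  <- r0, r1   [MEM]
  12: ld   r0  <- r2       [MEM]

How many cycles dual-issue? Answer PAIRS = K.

PAIRS = 3

c0: i0 st.MEM  no-port MEM/MUL
c1: i1 mul.MUL  no-port MUL/MEM
c2: i2,i3 st.MEM+sll.ALU  dual
c3: i4,i5 st.MEM+add.ALU  dual
c4: i6 add.ALU  RAW r4
c5: i7,i8 xor.ALU+bne.BR  dual
c6: i9 ld.MEM  no-port MEM/MEM
c7: i10 ld.MEM  no-port MEM/MEM
c8: i11 st.MEM  no-port MEM/MEM
c9: i12 ld.MEM  tail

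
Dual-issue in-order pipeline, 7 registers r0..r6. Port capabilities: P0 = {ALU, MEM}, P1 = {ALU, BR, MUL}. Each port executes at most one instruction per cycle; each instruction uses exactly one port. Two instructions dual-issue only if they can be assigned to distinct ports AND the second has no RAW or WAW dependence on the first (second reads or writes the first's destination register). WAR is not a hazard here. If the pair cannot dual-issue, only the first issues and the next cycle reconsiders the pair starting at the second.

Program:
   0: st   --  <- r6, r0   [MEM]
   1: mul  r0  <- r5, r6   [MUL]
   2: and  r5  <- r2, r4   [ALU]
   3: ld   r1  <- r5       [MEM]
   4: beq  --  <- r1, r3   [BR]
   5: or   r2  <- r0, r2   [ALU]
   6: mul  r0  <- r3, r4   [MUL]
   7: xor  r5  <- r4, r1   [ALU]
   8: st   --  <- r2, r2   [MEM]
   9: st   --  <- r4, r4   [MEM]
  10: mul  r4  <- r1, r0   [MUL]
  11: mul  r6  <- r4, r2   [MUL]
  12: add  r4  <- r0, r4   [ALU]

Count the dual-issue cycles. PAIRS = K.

  cy0 -> i0&i1 (st+mul) 2-wide
  cy1 -> i2 (and) RAW r5
  cy2 -> i3 (ld) RAW r1
  cy3 -> i4&i5 (beq+or) 2-wide
  cy4 -> i6&i7 (mul+xor) 2-wide
  cy5 -> i8 (st) no-port MEM/MEM
  cy6 -> i9&i10 (st+mul) 2-wide
  cy7 -> i11&i12 (mul+add) 2-wide

PAIRS = 5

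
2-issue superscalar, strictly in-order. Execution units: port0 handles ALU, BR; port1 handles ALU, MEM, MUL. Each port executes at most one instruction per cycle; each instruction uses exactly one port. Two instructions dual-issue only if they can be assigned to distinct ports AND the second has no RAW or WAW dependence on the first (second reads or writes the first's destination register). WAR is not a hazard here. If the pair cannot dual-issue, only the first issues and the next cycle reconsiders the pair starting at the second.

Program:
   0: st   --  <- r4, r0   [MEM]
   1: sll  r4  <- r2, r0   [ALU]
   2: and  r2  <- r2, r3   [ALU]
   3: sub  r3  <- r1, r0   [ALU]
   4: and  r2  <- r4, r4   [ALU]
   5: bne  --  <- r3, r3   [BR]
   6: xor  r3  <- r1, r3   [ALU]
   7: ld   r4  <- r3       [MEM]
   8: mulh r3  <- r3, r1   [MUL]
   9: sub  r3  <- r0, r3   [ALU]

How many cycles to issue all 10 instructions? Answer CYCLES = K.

CYCLES = 7

t=0 i0/i1:st.MEM/sll.ALU ; pair
t=1 i2/i3:and.ALU/sub.ALU ; pair
t=2 i4/i5:and.ALU/bne.BR ; pair
t=3 i6:xor.ALU ; RAW r3
t=4 i7:ld.MEM ; no-port MEM/MUL
t=5 i8:mulh.MUL ; RAW+WAW r3
t=6 i9:sub.ALU ; tail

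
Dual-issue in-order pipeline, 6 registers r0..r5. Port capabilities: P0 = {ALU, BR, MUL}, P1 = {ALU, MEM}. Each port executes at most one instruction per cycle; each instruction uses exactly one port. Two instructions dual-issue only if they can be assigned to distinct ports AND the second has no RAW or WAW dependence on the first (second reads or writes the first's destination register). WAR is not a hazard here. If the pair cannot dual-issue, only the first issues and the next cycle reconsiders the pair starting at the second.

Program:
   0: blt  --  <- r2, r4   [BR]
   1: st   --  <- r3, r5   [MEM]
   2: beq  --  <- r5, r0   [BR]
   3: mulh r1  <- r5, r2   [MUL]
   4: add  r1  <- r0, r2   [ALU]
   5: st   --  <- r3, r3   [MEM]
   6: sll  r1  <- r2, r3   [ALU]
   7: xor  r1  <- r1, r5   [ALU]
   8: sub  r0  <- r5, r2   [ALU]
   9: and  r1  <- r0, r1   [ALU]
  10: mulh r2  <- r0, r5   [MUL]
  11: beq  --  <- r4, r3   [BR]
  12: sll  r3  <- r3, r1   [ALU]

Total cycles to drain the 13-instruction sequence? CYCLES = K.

CYCLES = 8

t=0 i0+i1:blt/st ; pair
t=1 i2:beq ; no-port BR/MUL
t=2 i3:mulh ; WAW r1
t=3 i4+i5:add/st ; pair
t=4 i6:sll ; RAW+WAW r1
t=5 i7+i8:xor/sub ; pair
t=6 i9+i10:and/mulh ; pair
t=7 i11+i12:beq/sll ; pair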